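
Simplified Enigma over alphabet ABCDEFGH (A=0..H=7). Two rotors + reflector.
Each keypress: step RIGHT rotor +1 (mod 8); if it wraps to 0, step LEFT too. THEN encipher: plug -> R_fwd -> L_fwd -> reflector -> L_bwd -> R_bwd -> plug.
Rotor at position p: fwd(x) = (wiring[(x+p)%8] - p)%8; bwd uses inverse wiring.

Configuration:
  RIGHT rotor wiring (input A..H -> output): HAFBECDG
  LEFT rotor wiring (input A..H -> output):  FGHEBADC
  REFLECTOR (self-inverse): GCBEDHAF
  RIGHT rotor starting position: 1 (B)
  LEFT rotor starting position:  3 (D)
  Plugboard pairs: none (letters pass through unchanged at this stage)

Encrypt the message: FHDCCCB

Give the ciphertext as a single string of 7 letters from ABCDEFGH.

Answer: CFFEFGF

Derivation:
Char 1 ('F'): step: R->2, L=3; F->plug->F->R->E->L->H->refl->F->L'->C->R'->C->plug->C
Char 2 ('H'): step: R->3, L=3; H->plug->H->R->C->L->F->refl->H->L'->E->R'->F->plug->F
Char 3 ('D'): step: R->4, L=3; D->plug->D->R->C->L->F->refl->H->L'->E->R'->F->plug->F
Char 4 ('C'): step: R->5, L=3; C->plug->C->R->B->L->G->refl->A->L'->D->R'->E->plug->E
Char 5 ('C'): step: R->6, L=3; C->plug->C->R->B->L->G->refl->A->L'->D->R'->F->plug->F
Char 6 ('C'): step: R->7, L=3; C->plug->C->R->B->L->G->refl->A->L'->D->R'->G->plug->G
Char 7 ('B'): step: R->0, L->4 (L advanced); B->plug->B->R->A->L->F->refl->H->L'->C->R'->F->plug->F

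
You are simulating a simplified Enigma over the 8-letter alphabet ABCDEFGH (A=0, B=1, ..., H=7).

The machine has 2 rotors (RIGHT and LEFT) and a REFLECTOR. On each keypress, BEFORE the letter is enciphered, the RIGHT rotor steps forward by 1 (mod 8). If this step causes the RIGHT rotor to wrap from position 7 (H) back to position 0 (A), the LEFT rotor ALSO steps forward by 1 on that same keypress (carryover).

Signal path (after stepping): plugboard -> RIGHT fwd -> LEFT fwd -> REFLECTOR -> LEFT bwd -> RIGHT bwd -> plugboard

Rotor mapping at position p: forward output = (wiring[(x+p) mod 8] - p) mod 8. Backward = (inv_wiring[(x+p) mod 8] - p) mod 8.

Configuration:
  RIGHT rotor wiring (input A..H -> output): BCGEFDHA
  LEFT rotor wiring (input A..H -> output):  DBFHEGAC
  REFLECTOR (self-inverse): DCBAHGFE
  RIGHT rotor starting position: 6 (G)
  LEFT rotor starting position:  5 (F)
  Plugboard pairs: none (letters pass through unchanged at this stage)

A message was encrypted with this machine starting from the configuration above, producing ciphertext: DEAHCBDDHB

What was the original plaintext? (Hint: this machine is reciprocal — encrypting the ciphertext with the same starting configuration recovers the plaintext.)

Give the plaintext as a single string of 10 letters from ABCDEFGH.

Char 1 ('D'): step: R->7, L=5; D->plug->D->R->H->L->H->refl->E->L'->E->R'->G->plug->G
Char 2 ('E'): step: R->0, L->6 (L advanced); E->plug->E->R->F->L->B->refl->C->L'->A->R'->H->plug->H
Char 3 ('A'): step: R->1, L=6; A->plug->A->R->B->L->E->refl->H->L'->E->R'->D->plug->D
Char 4 ('H'): step: R->2, L=6; H->plug->H->R->A->L->C->refl->B->L'->F->R'->E->plug->E
Char 5 ('C'): step: R->3, L=6; C->plug->C->R->A->L->C->refl->B->L'->F->R'->E->plug->E
Char 6 ('B'): step: R->4, L=6; B->plug->B->R->H->L->A->refl->D->L'->D->R'->C->plug->C
Char 7 ('D'): step: R->5, L=6; D->plug->D->R->E->L->H->refl->E->L'->B->R'->F->plug->F
Char 8 ('D'): step: R->6, L=6; D->plug->D->R->E->L->H->refl->E->L'->B->R'->A->plug->A
Char 9 ('H'): step: R->7, L=6; H->plug->H->R->A->L->C->refl->B->L'->F->R'->E->plug->E
Char 10 ('B'): step: R->0, L->7 (L advanced); B->plug->B->R->C->L->C->refl->B->L'->H->R'->G->plug->G

Answer: GHDEECFAEG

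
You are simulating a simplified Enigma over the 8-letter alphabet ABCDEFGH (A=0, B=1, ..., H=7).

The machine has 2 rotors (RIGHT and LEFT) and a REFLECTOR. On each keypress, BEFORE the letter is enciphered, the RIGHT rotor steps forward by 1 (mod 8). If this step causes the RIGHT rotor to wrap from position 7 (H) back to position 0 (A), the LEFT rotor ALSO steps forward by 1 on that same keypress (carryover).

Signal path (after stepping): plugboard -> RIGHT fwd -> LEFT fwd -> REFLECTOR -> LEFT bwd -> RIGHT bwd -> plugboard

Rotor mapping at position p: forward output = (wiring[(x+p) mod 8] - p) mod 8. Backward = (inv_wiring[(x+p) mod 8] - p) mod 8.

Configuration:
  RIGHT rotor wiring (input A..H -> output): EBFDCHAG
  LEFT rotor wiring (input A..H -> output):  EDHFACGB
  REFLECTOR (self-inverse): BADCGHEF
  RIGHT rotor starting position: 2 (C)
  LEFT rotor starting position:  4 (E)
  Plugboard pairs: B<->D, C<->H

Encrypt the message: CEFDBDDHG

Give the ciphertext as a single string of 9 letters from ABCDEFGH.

Char 1 ('C'): step: R->3, L=4; C->plug->H->R->C->L->C->refl->D->L'->G->R'->G->plug->G
Char 2 ('E'): step: R->4, L=4; E->plug->E->R->A->L->E->refl->G->L'->B->R'->G->plug->G
Char 3 ('F'): step: R->5, L=4; F->plug->F->R->A->L->E->refl->G->L'->B->R'->C->plug->H
Char 4 ('D'): step: R->6, L=4; D->plug->B->R->A->L->E->refl->G->L'->B->R'->H->plug->C
Char 5 ('B'): step: R->7, L=4; B->plug->D->R->G->L->D->refl->C->L'->C->R'->C->plug->H
Char 6 ('D'): step: R->0, L->5 (L advanced); D->plug->B->R->B->L->B->refl->A->L'->G->R'->H->plug->C
Char 7 ('D'): step: R->1, L=5; D->plug->B->R->E->L->G->refl->E->L'->C->R'->C->plug->H
Char 8 ('H'): step: R->2, L=5; H->plug->C->R->A->L->F->refl->H->L'->D->R'->A->plug->A
Char 9 ('G'): step: R->3, L=5; G->plug->G->R->G->L->A->refl->B->L'->B->R'->F->plug->F

Answer: GGHCHCHAF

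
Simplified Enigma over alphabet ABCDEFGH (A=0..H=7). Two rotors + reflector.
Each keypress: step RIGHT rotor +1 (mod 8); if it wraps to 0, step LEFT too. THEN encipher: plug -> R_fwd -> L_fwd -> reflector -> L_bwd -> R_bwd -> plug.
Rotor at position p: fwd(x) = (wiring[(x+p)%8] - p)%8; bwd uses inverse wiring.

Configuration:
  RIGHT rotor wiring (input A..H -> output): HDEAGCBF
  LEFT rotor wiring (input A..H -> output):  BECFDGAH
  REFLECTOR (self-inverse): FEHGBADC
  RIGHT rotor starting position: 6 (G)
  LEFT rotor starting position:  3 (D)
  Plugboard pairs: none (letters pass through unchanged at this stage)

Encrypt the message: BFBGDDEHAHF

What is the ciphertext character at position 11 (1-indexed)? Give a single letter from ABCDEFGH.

Char 1 ('B'): step: R->7, L=3; B->plug->B->R->A->L->C->refl->H->L'->H->R'->F->plug->F
Char 2 ('F'): step: R->0, L->4 (L advanced); F->plug->F->R->C->L->E->refl->B->L'->H->R'->A->plug->A
Char 3 ('B'): step: R->1, L=4; B->plug->B->R->D->L->D->refl->G->L'->G->R'->H->plug->H
Char 4 ('G'): step: R->2, L=4; G->plug->G->R->F->L->A->refl->F->L'->E->R'->C->plug->C
Char 5 ('D'): step: R->3, L=4; D->plug->D->R->G->L->G->refl->D->L'->D->R'->B->plug->B
Char 6 ('D'): step: R->4, L=4; D->plug->D->R->B->L->C->refl->H->L'->A->R'->G->plug->G
Char 7 ('E'): step: R->5, L=4; E->plug->E->R->G->L->G->refl->D->L'->D->R'->G->plug->G
Char 8 ('H'): step: R->6, L=4; H->plug->H->R->E->L->F->refl->A->L'->F->R'->D->plug->D
Char 9 ('A'): step: R->7, L=4; A->plug->A->R->G->L->G->refl->D->L'->D->R'->G->plug->G
Char 10 ('H'): step: R->0, L->5 (L advanced); H->plug->H->R->F->L->F->refl->A->L'->G->R'->E->plug->E
Char 11 ('F'): step: R->1, L=5; F->plug->F->R->A->L->B->refl->E->L'->D->R'->B->plug->B

B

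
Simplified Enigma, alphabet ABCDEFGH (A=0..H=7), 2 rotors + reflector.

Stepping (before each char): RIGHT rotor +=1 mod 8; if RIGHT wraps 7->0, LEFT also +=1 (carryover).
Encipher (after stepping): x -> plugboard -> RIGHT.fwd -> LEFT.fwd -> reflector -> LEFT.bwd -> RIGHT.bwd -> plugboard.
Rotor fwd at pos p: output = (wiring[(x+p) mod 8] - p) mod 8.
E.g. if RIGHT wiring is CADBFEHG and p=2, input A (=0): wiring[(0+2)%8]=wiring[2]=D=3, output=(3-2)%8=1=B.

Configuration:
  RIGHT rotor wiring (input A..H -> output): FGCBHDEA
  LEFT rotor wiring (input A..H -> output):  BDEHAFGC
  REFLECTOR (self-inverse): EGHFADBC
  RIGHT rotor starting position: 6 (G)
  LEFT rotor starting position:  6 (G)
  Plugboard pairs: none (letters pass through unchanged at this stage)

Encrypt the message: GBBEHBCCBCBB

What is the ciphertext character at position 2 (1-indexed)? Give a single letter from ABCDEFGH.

Char 1 ('G'): step: R->7, L=6; G->plug->G->R->E->L->G->refl->B->L'->F->R'->H->plug->H
Char 2 ('B'): step: R->0, L->7 (L advanced); B->plug->B->R->G->L->G->refl->B->L'->F->R'->A->plug->A

A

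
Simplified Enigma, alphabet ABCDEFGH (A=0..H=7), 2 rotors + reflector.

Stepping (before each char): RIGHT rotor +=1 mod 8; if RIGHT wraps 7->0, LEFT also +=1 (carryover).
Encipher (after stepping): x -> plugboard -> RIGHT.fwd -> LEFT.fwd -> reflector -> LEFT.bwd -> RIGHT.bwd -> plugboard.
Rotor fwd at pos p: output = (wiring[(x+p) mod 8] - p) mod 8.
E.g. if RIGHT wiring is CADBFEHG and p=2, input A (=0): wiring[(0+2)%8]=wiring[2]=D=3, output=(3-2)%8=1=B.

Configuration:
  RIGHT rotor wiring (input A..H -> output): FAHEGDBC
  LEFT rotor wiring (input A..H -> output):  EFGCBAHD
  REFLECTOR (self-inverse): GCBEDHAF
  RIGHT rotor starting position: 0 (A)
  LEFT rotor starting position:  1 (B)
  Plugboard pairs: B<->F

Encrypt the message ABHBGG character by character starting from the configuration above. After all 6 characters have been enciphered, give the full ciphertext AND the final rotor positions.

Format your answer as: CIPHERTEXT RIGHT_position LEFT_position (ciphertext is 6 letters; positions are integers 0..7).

Char 1 ('A'): step: R->1, L=1; A->plug->A->R->H->L->D->refl->E->L'->A->R'->F->plug->B
Char 2 ('B'): step: R->2, L=1; B->plug->F->R->A->L->E->refl->D->L'->H->R'->E->plug->E
Char 3 ('H'): step: R->3, L=1; H->plug->H->R->E->L->H->refl->F->L'->B->R'->A->plug->A
Char 4 ('B'): step: R->4, L=1; B->plug->F->R->E->L->H->refl->F->L'->B->R'->E->plug->E
Char 5 ('G'): step: R->5, L=1; G->plug->G->R->H->L->D->refl->E->L'->A->R'->D->plug->D
Char 6 ('G'): step: R->6, L=1; G->plug->G->R->A->L->E->refl->D->L'->H->R'->C->plug->C
Final: ciphertext=BEAEDC, RIGHT=6, LEFT=1

Answer: BEAEDC 6 1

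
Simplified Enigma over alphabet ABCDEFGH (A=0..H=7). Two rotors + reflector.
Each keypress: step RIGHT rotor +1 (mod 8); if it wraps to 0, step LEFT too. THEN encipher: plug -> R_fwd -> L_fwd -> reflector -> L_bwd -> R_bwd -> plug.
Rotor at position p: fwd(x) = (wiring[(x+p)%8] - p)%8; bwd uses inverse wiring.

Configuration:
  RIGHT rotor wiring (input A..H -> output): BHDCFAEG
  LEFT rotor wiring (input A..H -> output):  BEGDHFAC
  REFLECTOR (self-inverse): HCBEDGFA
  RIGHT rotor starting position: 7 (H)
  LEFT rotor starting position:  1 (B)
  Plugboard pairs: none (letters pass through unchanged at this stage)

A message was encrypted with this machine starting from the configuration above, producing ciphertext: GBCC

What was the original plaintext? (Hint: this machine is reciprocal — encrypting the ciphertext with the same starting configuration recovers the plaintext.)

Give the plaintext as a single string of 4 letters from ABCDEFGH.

Answer: DDBF

Derivation:
Char 1 ('G'): step: R->0, L->2 (L advanced); G->plug->G->R->E->L->G->refl->F->L'->C->R'->D->plug->D
Char 2 ('B'): step: R->1, L=2; B->plug->B->R->C->L->F->refl->G->L'->E->R'->D->plug->D
Char 3 ('C'): step: R->2, L=2; C->plug->C->R->D->L->D->refl->E->L'->A->R'->B->plug->B
Char 4 ('C'): step: R->3, L=2; C->plug->C->R->F->L->A->refl->H->L'->G->R'->F->plug->F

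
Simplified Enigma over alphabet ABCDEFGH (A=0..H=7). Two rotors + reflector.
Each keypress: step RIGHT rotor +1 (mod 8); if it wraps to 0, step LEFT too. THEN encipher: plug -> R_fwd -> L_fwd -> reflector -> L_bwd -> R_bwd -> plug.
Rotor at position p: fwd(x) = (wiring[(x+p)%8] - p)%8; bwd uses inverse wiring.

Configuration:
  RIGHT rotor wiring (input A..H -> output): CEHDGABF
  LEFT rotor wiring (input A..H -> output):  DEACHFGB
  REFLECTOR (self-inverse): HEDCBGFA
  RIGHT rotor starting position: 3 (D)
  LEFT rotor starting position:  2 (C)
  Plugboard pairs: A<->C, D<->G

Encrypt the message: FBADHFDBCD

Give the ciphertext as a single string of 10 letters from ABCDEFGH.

Char 1 ('F'): step: R->4, L=2; F->plug->F->R->A->L->G->refl->F->L'->C->R'->A->plug->C
Char 2 ('B'): step: R->5, L=2; B->plug->B->R->E->L->E->refl->B->L'->G->R'->G->plug->D
Char 3 ('A'): step: R->6, L=2; A->plug->C->R->E->L->E->refl->B->L'->G->R'->D->plug->G
Char 4 ('D'): step: R->7, L=2; D->plug->G->R->B->L->A->refl->H->L'->F->R'->C->plug->A
Char 5 ('H'): step: R->0, L->3 (L advanced); H->plug->H->R->F->L->A->refl->H->L'->A->R'->F->plug->F
Char 6 ('F'): step: R->1, L=3; F->plug->F->R->A->L->H->refl->A->L'->F->R'->D->plug->G
Char 7 ('D'): step: R->2, L=3; D->plug->G->R->A->L->H->refl->A->L'->F->R'->A->plug->C
Char 8 ('B'): step: R->3, L=3; B->plug->B->R->D->L->D->refl->C->L'->C->R'->E->plug->E
Char 9 ('C'): step: R->4, L=3; C->plug->A->R->C->L->C->refl->D->L'->D->R'->G->plug->D
Char 10 ('D'): step: R->5, L=3; D->plug->G->R->G->L->B->refl->E->L'->B->R'->H->plug->H

Answer: CDGAFGCEDH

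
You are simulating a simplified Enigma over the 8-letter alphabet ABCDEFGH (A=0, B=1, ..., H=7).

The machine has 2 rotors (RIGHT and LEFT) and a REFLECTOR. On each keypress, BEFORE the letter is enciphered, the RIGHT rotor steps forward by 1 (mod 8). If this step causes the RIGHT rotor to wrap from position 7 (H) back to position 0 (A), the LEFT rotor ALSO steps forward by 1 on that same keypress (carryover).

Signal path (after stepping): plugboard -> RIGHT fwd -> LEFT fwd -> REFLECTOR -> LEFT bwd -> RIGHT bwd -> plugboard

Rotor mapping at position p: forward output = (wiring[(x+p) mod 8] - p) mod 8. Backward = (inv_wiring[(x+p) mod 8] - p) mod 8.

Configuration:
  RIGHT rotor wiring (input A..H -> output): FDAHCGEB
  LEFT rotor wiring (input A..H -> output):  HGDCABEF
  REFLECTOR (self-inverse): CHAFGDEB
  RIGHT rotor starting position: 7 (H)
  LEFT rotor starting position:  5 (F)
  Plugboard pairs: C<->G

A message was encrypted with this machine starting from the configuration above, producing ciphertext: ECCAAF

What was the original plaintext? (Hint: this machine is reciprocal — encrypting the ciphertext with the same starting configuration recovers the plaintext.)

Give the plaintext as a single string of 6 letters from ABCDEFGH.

Char 1 ('E'): step: R->0, L->6 (L advanced); E->plug->E->R->C->L->B->refl->H->L'->B->R'->H->plug->H
Char 2 ('C'): step: R->1, L=6; C->plug->G->R->A->L->G->refl->E->L'->F->R'->E->plug->E
Char 3 ('C'): step: R->2, L=6; C->plug->G->R->D->L->A->refl->C->L'->G->R'->A->plug->A
Char 4 ('A'): step: R->3, L=6; A->plug->A->R->E->L->F->refl->D->L'->H->R'->B->plug->B
Char 5 ('A'): step: R->4, L=6; A->plug->A->R->G->L->C->refl->A->L'->D->R'->H->plug->H
Char 6 ('F'): step: R->5, L=6; F->plug->F->R->D->L->A->refl->C->L'->G->R'->E->plug->E

Answer: HEABHE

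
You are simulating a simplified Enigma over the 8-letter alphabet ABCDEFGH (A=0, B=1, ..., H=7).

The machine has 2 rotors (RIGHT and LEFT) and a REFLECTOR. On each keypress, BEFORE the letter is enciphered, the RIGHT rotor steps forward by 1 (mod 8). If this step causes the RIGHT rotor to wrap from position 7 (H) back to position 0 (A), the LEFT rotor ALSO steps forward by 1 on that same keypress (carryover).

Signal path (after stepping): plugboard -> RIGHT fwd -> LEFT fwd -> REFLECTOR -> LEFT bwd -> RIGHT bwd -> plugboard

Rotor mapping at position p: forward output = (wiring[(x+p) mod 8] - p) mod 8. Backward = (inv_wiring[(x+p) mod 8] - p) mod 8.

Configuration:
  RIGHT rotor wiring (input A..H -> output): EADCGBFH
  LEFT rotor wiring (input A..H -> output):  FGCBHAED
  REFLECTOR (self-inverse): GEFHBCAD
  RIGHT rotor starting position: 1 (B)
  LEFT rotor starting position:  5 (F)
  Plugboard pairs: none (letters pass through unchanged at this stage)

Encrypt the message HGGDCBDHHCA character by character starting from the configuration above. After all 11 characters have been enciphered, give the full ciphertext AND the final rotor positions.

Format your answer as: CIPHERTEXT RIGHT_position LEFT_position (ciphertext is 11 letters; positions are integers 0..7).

Answer: CABGFFGECEB 4 6

Derivation:
Char 1 ('H'): step: R->2, L=5; H->plug->H->R->G->L->E->refl->B->L'->E->R'->C->plug->C
Char 2 ('G'): step: R->3, L=5; G->plug->G->R->F->L->F->refl->C->L'->H->R'->A->plug->A
Char 3 ('G'): step: R->4, L=5; G->plug->G->R->H->L->C->refl->F->L'->F->R'->B->plug->B
Char 4 ('D'): step: R->5, L=5; D->plug->D->R->H->L->C->refl->F->L'->F->R'->G->plug->G
Char 5 ('C'): step: R->6, L=5; C->plug->C->R->G->L->E->refl->B->L'->E->R'->F->plug->F
Char 6 ('B'): step: R->7, L=5; B->plug->B->R->F->L->F->refl->C->L'->H->R'->F->plug->F
Char 7 ('D'): step: R->0, L->6 (L advanced); D->plug->D->R->C->L->H->refl->D->L'->F->R'->G->plug->G
Char 8 ('H'): step: R->1, L=6; H->plug->H->R->D->L->A->refl->G->L'->A->R'->E->plug->E
Char 9 ('H'): step: R->2, L=6; H->plug->H->R->G->L->B->refl->E->L'->E->R'->C->plug->C
Char 10 ('C'): step: R->3, L=6; C->plug->C->R->G->L->B->refl->E->L'->E->R'->E->plug->E
Char 11 ('A'): step: R->4, L=6; A->plug->A->R->C->L->H->refl->D->L'->F->R'->B->plug->B
Final: ciphertext=CABGFFGECEB, RIGHT=4, LEFT=6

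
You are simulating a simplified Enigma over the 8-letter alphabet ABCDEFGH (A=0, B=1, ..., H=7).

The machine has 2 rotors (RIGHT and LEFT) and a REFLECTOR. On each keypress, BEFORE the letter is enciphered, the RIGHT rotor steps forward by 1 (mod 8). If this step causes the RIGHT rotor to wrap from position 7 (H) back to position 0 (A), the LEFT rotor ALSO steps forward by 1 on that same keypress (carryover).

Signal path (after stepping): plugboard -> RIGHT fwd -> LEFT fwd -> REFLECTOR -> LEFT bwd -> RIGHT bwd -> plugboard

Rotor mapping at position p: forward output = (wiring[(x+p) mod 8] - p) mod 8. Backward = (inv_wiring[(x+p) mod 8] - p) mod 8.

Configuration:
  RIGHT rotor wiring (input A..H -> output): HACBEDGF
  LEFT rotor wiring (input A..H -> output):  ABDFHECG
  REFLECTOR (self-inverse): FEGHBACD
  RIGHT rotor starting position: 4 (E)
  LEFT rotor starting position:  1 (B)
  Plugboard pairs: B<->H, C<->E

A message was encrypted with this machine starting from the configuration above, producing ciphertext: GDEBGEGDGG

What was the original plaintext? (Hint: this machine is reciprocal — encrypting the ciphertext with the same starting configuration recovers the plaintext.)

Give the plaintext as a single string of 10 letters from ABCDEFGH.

Char 1 ('G'): step: R->5, L=1; G->plug->G->R->E->L->D->refl->H->L'->H->R'->H->plug->B
Char 2 ('D'): step: R->6, L=1; D->plug->D->R->C->L->E->refl->B->L'->F->R'->H->plug->B
Char 3 ('E'): step: R->7, L=1; E->plug->C->R->B->L->C->refl->G->L'->D->R'->D->plug->D
Char 4 ('B'): step: R->0, L->2 (L advanced); B->plug->H->R->F->L->E->refl->B->L'->A->R'->B->plug->H
Char 5 ('G'): step: R->1, L=2; G->plug->G->R->E->L->A->refl->F->L'->C->R'->E->plug->C
Char 6 ('E'): step: R->2, L=2; E->plug->C->R->C->L->F->refl->A->L'->E->R'->E->plug->C
Char 7 ('G'): step: R->3, L=2; G->plug->G->R->F->L->E->refl->B->L'->A->R'->C->plug->E
Char 8 ('D'): step: R->4, L=2; D->plug->D->R->B->L->D->refl->H->L'->H->R'->B->plug->H
Char 9 ('G'): step: R->5, L=2; G->plug->G->R->E->L->A->refl->F->L'->C->R'->D->plug->D
Char 10 ('G'): step: R->6, L=2; G->plug->G->R->G->L->G->refl->C->L'->D->R'->F->plug->F

Answer: BBDHCCEHDF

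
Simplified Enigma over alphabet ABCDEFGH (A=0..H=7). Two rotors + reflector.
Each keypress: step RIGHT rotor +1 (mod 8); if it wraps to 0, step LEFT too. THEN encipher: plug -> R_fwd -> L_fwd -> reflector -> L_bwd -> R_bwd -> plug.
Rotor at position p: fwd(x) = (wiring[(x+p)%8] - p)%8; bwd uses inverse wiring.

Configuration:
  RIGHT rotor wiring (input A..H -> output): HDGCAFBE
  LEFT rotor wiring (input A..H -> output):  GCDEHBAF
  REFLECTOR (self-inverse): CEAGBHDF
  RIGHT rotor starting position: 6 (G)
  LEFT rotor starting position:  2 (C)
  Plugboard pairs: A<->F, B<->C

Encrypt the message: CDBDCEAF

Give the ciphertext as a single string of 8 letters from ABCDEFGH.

Answer: GAABBHFC

Derivation:
Char 1 ('C'): step: R->7, L=2; C->plug->B->R->A->L->B->refl->E->L'->G->R'->G->plug->G
Char 2 ('D'): step: R->0, L->3 (L advanced); D->plug->D->R->C->L->G->refl->D->L'->F->R'->F->plug->A
Char 3 ('B'): step: R->1, L=3; B->plug->C->R->B->L->E->refl->B->L'->A->R'->F->plug->A
Char 4 ('D'): step: R->2, L=3; D->plug->D->R->D->L->F->refl->H->L'->G->R'->C->plug->B
Char 5 ('C'): step: R->3, L=3; C->plug->B->R->F->L->D->refl->G->L'->C->R'->C->plug->B
Char 6 ('E'): step: R->4, L=3; E->plug->E->R->D->L->F->refl->H->L'->G->R'->H->plug->H
Char 7 ('A'): step: R->5, L=3; A->plug->F->R->B->L->E->refl->B->L'->A->R'->A->plug->F
Char 8 ('F'): step: R->6, L=3; F->plug->A->R->D->L->F->refl->H->L'->G->R'->B->plug->C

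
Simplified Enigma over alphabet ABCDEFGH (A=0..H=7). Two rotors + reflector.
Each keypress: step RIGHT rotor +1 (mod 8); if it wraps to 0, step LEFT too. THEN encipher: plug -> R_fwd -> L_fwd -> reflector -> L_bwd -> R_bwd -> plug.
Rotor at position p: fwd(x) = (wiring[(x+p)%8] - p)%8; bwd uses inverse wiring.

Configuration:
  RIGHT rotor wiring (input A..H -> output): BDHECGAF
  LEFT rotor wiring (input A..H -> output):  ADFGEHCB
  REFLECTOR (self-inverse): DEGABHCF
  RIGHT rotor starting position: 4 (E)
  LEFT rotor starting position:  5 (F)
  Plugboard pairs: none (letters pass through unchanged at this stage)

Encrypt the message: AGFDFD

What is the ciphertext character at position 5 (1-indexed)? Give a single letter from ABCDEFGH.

Char 1 ('A'): step: R->5, L=5; A->plug->A->R->B->L->F->refl->H->L'->H->R'->G->plug->G
Char 2 ('G'): step: R->6, L=5; G->plug->G->R->E->L->G->refl->C->L'->A->R'->H->plug->H
Char 3 ('F'): step: R->7, L=5; F->plug->F->R->D->L->D->refl->A->L'->F->R'->E->plug->E
Char 4 ('D'): step: R->0, L->6 (L advanced); D->plug->D->R->E->L->H->refl->F->L'->D->R'->B->plug->B
Char 5 ('F'): step: R->1, L=6; F->plug->F->R->H->L->B->refl->E->L'->A->R'->H->plug->H

H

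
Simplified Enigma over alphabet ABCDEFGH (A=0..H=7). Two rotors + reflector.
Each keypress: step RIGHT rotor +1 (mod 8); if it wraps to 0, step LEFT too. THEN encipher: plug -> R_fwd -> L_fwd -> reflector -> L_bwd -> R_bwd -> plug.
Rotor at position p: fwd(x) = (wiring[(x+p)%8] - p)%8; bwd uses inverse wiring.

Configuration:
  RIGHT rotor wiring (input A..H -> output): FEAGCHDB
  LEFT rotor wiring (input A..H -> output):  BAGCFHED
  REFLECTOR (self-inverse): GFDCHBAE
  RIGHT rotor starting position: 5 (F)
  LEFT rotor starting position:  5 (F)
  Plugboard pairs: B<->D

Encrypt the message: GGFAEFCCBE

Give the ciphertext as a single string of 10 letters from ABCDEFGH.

Answer: FHHFFAEBAB

Derivation:
Char 1 ('G'): step: R->6, L=5; G->plug->G->R->E->L->D->refl->C->L'->A->R'->F->plug->F
Char 2 ('G'): step: R->7, L=5; G->plug->G->R->A->L->C->refl->D->L'->E->R'->H->plug->H
Char 3 ('F'): step: R->0, L->6 (L advanced); F->plug->F->R->H->L->B->refl->F->L'->B->R'->H->plug->H
Char 4 ('A'): step: R->1, L=6; A->plug->A->R->D->L->C->refl->D->L'->C->R'->F->plug->F
Char 5 ('E'): step: R->2, L=6; E->plug->E->R->B->L->F->refl->B->L'->H->R'->F->plug->F
Char 6 ('F'): step: R->3, L=6; F->plug->F->R->C->L->D->refl->C->L'->D->R'->A->plug->A
Char 7 ('C'): step: R->4, L=6; C->plug->C->R->H->L->B->refl->F->L'->B->R'->E->plug->E
Char 8 ('C'): step: R->5, L=6; C->plug->C->R->E->L->A->refl->G->L'->A->R'->D->plug->B
Char 9 ('B'): step: R->6, L=6; B->plug->D->R->G->L->H->refl->E->L'->F->R'->A->plug->A
Char 10 ('E'): step: R->7, L=6; E->plug->E->R->H->L->B->refl->F->L'->B->R'->D->plug->B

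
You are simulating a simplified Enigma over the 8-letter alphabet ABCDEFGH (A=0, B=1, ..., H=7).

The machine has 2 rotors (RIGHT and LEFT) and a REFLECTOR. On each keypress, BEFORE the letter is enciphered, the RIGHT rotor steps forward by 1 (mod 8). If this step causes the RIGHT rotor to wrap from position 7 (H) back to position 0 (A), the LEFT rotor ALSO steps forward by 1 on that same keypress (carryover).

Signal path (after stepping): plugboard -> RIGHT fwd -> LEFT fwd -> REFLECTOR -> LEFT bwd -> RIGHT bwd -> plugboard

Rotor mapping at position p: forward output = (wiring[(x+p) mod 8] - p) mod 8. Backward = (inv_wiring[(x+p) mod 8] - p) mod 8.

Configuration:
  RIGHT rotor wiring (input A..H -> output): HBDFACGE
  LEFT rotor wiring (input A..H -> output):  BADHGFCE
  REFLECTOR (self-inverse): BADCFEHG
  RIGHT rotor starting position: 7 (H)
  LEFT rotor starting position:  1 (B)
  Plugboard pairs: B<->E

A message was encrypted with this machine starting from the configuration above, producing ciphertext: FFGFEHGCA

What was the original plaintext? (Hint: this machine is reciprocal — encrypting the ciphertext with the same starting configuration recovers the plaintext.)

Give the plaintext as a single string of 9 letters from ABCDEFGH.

Char 1 ('F'): step: R->0, L->2 (L advanced); F->plug->F->R->C->L->E->refl->F->L'->B->R'->B->plug->E
Char 2 ('F'): step: R->1, L=2; F->plug->F->R->F->L->C->refl->D->L'->D->R'->G->plug->G
Char 3 ('G'): step: R->2, L=2; G->plug->G->R->F->L->C->refl->D->L'->D->R'->B->plug->E
Char 4 ('F'): step: R->3, L=2; F->plug->F->R->E->L->A->refl->B->L'->A->R'->H->plug->H
Char 5 ('E'): step: R->4, L=2; E->plug->B->R->G->L->H->refl->G->L'->H->R'->G->plug->G
Char 6 ('H'): step: R->5, L=2; H->plug->H->R->D->L->D->refl->C->L'->F->R'->A->plug->A
Char 7 ('G'): step: R->6, L=2; G->plug->G->R->C->L->E->refl->F->L'->B->R'->C->plug->C
Char 8 ('C'): step: R->7, L=2; C->plug->C->R->C->L->E->refl->F->L'->B->R'->F->plug->F
Char 9 ('A'): step: R->0, L->3 (L advanced); A->plug->A->R->H->L->A->refl->B->L'->E->R'->H->plug->H

Answer: EGEHGACFH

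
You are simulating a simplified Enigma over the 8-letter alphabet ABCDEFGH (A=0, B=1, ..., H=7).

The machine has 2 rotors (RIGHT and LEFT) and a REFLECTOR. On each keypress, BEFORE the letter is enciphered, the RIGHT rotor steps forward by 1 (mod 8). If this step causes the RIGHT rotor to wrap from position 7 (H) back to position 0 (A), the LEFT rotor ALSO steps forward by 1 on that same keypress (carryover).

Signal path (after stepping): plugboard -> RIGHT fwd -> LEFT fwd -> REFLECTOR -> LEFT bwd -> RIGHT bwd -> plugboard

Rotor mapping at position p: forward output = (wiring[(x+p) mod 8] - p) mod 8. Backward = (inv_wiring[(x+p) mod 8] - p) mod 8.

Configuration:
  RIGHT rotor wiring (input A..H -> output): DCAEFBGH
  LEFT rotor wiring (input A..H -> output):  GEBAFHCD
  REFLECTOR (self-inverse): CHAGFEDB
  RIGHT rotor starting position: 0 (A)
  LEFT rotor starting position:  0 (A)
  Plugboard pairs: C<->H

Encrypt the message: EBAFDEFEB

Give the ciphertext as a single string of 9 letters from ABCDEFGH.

Answer: BFEDFHHBH

Derivation:
Char 1 ('E'): step: R->1, L=0; E->plug->E->R->A->L->G->refl->D->L'->H->R'->B->plug->B
Char 2 ('B'): step: R->2, L=0; B->plug->B->R->C->L->B->refl->H->L'->F->R'->F->plug->F
Char 3 ('A'): step: R->3, L=0; A->plug->A->R->B->L->E->refl->F->L'->E->R'->E->plug->E
Char 4 ('F'): step: R->4, L=0; F->plug->F->R->G->L->C->refl->A->L'->D->R'->D->plug->D
Char 5 ('D'): step: R->5, L=0; D->plug->D->R->G->L->C->refl->A->L'->D->R'->F->plug->F
Char 6 ('E'): step: R->6, L=0; E->plug->E->R->C->L->B->refl->H->L'->F->R'->C->plug->H
Char 7 ('F'): step: R->7, L=0; F->plug->F->R->G->L->C->refl->A->L'->D->R'->C->plug->H
Char 8 ('E'): step: R->0, L->1 (L advanced); E->plug->E->R->F->L->B->refl->H->L'->C->R'->B->plug->B
Char 9 ('B'): step: R->1, L=1; B->plug->B->R->H->L->F->refl->E->L'->D->R'->C->plug->H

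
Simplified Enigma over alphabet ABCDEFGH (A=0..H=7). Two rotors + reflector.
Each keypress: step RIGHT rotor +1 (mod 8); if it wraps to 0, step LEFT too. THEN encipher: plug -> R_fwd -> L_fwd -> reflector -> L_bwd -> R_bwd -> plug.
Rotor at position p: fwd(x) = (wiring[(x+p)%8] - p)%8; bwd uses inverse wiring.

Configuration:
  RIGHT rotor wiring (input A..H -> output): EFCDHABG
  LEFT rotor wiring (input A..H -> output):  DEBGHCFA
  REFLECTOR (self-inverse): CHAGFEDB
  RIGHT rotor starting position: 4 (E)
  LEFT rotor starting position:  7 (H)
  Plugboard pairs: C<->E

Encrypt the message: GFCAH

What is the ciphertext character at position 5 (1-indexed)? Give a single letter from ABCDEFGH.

Char 1 ('G'): step: R->5, L=7; G->plug->G->R->G->L->D->refl->G->L'->H->R'->D->plug->D
Char 2 ('F'): step: R->6, L=7; F->plug->F->R->F->L->A->refl->C->L'->D->R'->A->plug->A
Char 3 ('C'): step: R->7, L=7; C->plug->E->R->E->L->H->refl->B->L'->A->R'->F->plug->F
Char 4 ('A'): step: R->0, L->0 (L advanced); A->plug->A->R->E->L->H->refl->B->L'->C->R'->C->plug->E
Char 5 ('H'): step: R->1, L=0; H->plug->H->R->D->L->G->refl->D->L'->A->R'->F->plug->F

F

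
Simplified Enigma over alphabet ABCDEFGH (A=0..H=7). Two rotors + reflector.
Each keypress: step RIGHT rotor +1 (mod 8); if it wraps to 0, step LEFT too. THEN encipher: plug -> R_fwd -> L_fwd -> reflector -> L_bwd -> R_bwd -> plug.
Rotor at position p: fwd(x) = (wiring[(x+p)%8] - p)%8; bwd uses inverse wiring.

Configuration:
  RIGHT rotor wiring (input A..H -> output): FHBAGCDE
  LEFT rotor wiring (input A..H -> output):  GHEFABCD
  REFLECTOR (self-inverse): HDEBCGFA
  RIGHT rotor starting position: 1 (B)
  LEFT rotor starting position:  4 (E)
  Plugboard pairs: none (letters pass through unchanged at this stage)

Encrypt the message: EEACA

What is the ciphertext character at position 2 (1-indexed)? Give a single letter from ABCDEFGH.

Char 1 ('E'): step: R->2, L=4; E->plug->E->R->B->L->F->refl->G->L'->C->R'->F->plug->F
Char 2 ('E'): step: R->3, L=4; E->plug->E->R->B->L->F->refl->G->L'->C->R'->F->plug->F

F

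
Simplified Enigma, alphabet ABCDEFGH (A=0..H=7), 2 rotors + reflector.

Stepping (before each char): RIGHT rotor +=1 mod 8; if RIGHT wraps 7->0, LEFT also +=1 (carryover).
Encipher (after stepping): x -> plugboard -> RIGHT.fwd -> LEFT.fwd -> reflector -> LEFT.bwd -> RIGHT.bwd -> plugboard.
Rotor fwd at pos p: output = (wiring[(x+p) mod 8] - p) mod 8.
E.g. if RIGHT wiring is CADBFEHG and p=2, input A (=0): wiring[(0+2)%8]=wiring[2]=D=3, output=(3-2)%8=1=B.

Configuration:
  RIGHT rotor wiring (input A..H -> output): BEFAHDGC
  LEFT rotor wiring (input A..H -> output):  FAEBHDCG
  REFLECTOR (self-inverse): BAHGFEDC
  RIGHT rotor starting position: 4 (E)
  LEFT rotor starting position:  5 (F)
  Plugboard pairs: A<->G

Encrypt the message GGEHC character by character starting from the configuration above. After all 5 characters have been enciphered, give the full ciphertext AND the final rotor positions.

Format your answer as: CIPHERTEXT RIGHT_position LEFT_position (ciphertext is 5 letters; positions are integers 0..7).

Answer: BBDFH 1 6

Derivation:
Char 1 ('G'): step: R->5, L=5; G->plug->A->R->G->L->E->refl->F->L'->B->R'->B->plug->B
Char 2 ('G'): step: R->6, L=5; G->plug->A->R->A->L->G->refl->D->L'->E->R'->B->plug->B
Char 3 ('E'): step: R->7, L=5; E->plug->E->R->B->L->F->refl->E->L'->G->R'->D->plug->D
Char 4 ('H'): step: R->0, L->6 (L advanced); H->plug->H->R->C->L->H->refl->C->L'->D->R'->F->plug->F
Char 5 ('C'): step: R->1, L=6; C->plug->C->R->H->L->F->refl->E->L'->A->R'->H->plug->H
Final: ciphertext=BBDFH, RIGHT=1, LEFT=6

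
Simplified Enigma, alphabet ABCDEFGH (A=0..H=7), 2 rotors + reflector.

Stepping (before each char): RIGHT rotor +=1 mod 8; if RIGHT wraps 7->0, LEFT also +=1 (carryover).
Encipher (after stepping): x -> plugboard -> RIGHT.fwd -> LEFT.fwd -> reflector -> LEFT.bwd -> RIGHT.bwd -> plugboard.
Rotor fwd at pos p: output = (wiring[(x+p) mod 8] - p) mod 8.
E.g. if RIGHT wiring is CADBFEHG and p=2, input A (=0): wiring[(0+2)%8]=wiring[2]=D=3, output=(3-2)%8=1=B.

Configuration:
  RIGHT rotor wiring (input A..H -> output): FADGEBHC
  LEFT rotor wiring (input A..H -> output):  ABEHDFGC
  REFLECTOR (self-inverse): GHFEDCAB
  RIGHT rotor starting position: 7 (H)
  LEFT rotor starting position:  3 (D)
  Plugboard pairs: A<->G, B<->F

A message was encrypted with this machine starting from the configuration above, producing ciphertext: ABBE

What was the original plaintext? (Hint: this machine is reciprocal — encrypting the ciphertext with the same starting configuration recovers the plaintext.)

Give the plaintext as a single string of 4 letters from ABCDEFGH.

Answer: EDGD

Derivation:
Char 1 ('A'): step: R->0, L->4 (L advanced); A->plug->G->R->H->L->D->refl->E->L'->E->R'->E->plug->E
Char 2 ('B'): step: R->1, L=4; B->plug->F->R->G->L->A->refl->G->L'->D->R'->D->plug->D
Char 3 ('B'): step: R->2, L=4; B->plug->F->R->A->L->H->refl->B->L'->B->R'->A->plug->G
Char 4 ('E'): step: R->3, L=4; E->plug->E->R->H->L->D->refl->E->L'->E->R'->D->plug->D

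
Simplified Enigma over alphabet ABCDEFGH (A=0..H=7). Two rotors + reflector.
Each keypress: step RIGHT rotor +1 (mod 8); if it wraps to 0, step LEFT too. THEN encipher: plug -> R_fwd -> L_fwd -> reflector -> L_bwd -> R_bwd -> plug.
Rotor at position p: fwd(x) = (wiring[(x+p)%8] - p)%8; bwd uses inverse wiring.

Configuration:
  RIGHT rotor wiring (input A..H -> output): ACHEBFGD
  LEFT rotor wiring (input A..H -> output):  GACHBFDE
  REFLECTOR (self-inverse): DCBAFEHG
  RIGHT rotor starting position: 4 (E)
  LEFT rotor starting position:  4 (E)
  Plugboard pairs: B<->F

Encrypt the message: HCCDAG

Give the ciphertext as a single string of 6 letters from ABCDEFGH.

Answer: FBHAGD

Derivation:
Char 1 ('H'): step: R->5, L=4; H->plug->H->R->E->L->C->refl->B->L'->B->R'->B->plug->F
Char 2 ('C'): step: R->6, L=4; C->plug->C->R->C->L->H->refl->G->L'->G->R'->F->plug->B
Char 3 ('C'): step: R->7, L=4; C->plug->C->R->D->L->A->refl->D->L'->H->R'->H->plug->H
Char 4 ('D'): step: R->0, L->5 (L advanced); D->plug->D->R->E->L->D->refl->A->L'->A->R'->A->plug->A
Char 5 ('A'): step: R->1, L=5; A->plug->A->R->B->L->G->refl->H->L'->C->R'->G->plug->G
Char 6 ('G'): step: R->2, L=5; G->plug->G->R->G->L->C->refl->B->L'->D->R'->D->plug->D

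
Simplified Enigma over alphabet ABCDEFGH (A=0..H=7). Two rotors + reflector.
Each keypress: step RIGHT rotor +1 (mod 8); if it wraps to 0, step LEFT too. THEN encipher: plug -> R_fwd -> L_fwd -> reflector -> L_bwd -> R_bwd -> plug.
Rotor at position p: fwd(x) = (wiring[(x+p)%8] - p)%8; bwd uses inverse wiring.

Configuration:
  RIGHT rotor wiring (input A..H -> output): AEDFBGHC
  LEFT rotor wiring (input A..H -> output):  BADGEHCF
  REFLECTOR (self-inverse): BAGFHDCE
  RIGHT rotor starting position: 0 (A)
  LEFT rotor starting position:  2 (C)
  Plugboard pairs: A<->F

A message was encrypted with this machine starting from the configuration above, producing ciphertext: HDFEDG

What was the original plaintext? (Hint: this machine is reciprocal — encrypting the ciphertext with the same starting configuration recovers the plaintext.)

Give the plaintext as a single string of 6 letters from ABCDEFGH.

Answer: BAEACE

Derivation:
Char 1 ('H'): step: R->1, L=2; H->plug->H->R->H->L->G->refl->C->L'->C->R'->B->plug->B
Char 2 ('D'): step: R->2, L=2; D->plug->D->R->E->L->A->refl->B->L'->A->R'->F->plug->A
Char 3 ('F'): step: R->3, L=2; F->plug->A->R->C->L->C->refl->G->L'->H->R'->E->plug->E
Char 4 ('E'): step: R->4, L=2; E->plug->E->R->E->L->A->refl->B->L'->A->R'->F->plug->A
Char 5 ('D'): step: R->5, L=2; D->plug->D->R->D->L->F->refl->D->L'->F->R'->C->plug->C
Char 6 ('G'): step: R->6, L=2; G->plug->G->R->D->L->F->refl->D->L'->F->R'->E->plug->E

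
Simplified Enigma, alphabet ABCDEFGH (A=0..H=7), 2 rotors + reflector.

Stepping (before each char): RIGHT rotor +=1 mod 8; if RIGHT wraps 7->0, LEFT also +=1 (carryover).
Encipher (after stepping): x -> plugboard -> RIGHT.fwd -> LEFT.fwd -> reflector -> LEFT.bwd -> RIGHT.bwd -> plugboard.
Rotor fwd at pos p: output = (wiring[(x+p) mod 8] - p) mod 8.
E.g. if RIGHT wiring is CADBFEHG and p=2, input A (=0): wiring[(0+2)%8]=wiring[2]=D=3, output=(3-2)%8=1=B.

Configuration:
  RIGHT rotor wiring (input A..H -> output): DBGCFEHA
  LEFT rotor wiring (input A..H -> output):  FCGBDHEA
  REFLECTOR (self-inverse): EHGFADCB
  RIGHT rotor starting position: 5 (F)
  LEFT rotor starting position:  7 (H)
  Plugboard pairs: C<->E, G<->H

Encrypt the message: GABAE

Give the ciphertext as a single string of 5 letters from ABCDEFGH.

Char 1 ('G'): step: R->6, L=7; G->plug->H->R->G->L->A->refl->E->L'->F->R'->C->plug->E
Char 2 ('A'): step: R->7, L=7; A->plug->A->R->B->L->G->refl->C->L'->E->R'->B->plug->B
Char 3 ('B'): step: R->0, L->0 (L advanced); B->plug->B->R->B->L->C->refl->G->L'->C->R'->D->plug->D
Char 4 ('A'): step: R->1, L=0; A->plug->A->R->A->L->F->refl->D->L'->E->R'->D->plug->D
Char 5 ('E'): step: R->2, L=0; E->plug->C->R->D->L->B->refl->H->L'->F->R'->E->plug->C

Answer: EBDDC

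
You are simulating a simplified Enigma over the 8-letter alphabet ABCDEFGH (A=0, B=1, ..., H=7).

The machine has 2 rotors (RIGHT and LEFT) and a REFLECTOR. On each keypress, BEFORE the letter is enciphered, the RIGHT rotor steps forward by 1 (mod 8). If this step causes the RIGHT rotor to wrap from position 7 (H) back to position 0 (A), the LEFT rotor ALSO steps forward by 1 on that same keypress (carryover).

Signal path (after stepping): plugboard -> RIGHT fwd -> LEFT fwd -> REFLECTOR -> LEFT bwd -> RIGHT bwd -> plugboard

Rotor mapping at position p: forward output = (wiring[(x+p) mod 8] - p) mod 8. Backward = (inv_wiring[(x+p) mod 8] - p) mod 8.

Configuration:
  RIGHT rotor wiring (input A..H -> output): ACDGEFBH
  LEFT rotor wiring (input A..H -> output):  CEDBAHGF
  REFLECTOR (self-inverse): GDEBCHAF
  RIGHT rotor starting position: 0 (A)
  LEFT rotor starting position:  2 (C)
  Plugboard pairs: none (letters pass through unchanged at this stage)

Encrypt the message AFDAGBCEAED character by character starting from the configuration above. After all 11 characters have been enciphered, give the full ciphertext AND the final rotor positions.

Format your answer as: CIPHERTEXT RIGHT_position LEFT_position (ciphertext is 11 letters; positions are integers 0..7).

Answer: DHCCDABBCHA 3 3

Derivation:
Char 1 ('A'): step: R->1, L=2; A->plug->A->R->B->L->H->refl->F->L'->D->R'->D->plug->D
Char 2 ('F'): step: R->2, L=2; F->plug->F->R->F->L->D->refl->B->L'->A->R'->H->plug->H
Char 3 ('D'): step: R->3, L=2; D->plug->D->R->G->L->A->refl->G->L'->C->R'->C->plug->C
Char 4 ('A'): step: R->4, L=2; A->plug->A->R->A->L->B->refl->D->L'->F->R'->C->plug->C
Char 5 ('G'): step: R->5, L=2; G->plug->G->R->B->L->H->refl->F->L'->D->R'->D->plug->D
Char 6 ('B'): step: R->6, L=2; B->plug->B->R->B->L->H->refl->F->L'->D->R'->A->plug->A
Char 7 ('C'): step: R->7, L=2; C->plug->C->R->D->L->F->refl->H->L'->B->R'->B->plug->B
Char 8 ('E'): step: R->0, L->3 (L advanced); E->plug->E->R->E->L->C->refl->E->L'->C->R'->B->plug->B
Char 9 ('A'): step: R->1, L=3; A->plug->A->R->B->L->F->refl->H->L'->F->R'->C->plug->C
Char 10 ('E'): step: R->2, L=3; E->plug->E->R->H->L->A->refl->G->L'->A->R'->H->plug->H
Char 11 ('D'): step: R->3, L=3; D->plug->D->R->G->L->B->refl->D->L'->D->R'->A->plug->A
Final: ciphertext=DHCCDABBCHA, RIGHT=3, LEFT=3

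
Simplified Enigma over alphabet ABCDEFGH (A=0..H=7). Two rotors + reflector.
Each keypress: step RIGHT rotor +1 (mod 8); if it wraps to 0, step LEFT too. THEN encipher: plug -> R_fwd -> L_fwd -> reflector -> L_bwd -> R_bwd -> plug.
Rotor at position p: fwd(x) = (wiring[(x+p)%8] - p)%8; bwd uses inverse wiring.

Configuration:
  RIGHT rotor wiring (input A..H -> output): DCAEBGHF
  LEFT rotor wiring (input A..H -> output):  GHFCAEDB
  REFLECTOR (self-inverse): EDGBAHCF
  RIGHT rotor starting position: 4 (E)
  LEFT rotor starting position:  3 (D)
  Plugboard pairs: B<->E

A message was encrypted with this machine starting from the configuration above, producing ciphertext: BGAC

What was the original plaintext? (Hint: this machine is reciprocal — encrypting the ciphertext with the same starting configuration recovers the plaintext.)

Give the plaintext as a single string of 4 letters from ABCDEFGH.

Answer: EFCB

Derivation:
Char 1 ('B'): step: R->5, L=3; B->plug->E->R->F->L->D->refl->B->L'->C->R'->B->plug->E
Char 2 ('G'): step: R->6, L=3; G->plug->G->R->D->L->A->refl->E->L'->G->R'->F->plug->F
Char 3 ('A'): step: R->7, L=3; A->plug->A->R->G->L->E->refl->A->L'->D->R'->C->plug->C
Char 4 ('C'): step: R->0, L->4 (L advanced); C->plug->C->R->A->L->E->refl->A->L'->B->R'->E->plug->B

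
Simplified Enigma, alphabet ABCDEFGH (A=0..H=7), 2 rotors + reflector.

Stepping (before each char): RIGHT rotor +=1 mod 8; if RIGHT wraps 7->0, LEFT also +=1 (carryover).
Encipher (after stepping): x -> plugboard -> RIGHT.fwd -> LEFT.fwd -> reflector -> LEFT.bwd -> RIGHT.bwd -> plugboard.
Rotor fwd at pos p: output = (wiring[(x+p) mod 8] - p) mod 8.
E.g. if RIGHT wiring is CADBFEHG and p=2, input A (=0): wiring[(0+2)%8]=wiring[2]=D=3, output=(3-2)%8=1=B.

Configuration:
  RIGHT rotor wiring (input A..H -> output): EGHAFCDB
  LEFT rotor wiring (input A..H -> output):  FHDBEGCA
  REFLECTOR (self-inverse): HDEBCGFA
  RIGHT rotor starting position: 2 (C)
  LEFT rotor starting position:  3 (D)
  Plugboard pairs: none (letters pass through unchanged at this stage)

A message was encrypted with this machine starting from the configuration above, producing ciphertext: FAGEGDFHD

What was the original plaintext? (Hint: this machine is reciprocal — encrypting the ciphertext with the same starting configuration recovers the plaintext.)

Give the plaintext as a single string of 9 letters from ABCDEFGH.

Answer: BFDFCBCAE

Derivation:
Char 1 ('F'): step: R->3, L=3; F->plug->F->R->B->L->B->refl->D->L'->C->R'->B->plug->B
Char 2 ('A'): step: R->4, L=3; A->plug->A->R->B->L->B->refl->D->L'->C->R'->F->plug->F
Char 3 ('G'): step: R->5, L=3; G->plug->G->R->D->L->H->refl->A->L'->H->R'->D->plug->D
Char 4 ('E'): step: R->6, L=3; E->plug->E->R->B->L->B->refl->D->L'->C->R'->F->plug->F
Char 5 ('G'): step: R->7, L=3; G->plug->G->R->D->L->H->refl->A->L'->H->R'->C->plug->C
Char 6 ('D'): step: R->0, L->4 (L advanced); D->plug->D->R->A->L->A->refl->H->L'->G->R'->B->plug->B
Char 7 ('F'): step: R->1, L=4; F->plug->F->R->C->L->G->refl->F->L'->H->R'->C->plug->C
Char 8 ('H'): step: R->2, L=4; H->plug->H->R->E->L->B->refl->D->L'->F->R'->A->plug->A
Char 9 ('D'): step: R->3, L=4; D->plug->D->R->A->L->A->refl->H->L'->G->R'->E->plug->E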